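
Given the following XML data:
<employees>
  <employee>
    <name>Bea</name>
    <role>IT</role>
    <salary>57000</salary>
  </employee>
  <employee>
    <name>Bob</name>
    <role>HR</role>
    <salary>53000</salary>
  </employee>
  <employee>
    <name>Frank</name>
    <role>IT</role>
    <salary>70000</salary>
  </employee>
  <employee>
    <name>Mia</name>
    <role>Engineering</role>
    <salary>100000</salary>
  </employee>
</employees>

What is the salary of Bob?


Searching for <employee> with <name>Bob</name>
Found at position 2
<salary>53000</salary>

ANSWER: 53000


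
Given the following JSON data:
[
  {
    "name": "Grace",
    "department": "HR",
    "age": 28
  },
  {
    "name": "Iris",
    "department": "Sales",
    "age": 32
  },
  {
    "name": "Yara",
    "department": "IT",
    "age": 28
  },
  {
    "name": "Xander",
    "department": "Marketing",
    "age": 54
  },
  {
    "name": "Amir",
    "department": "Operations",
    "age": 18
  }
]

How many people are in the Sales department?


Scanning records for department = Sales
  Record 1: Iris
Count: 1

ANSWER: 1


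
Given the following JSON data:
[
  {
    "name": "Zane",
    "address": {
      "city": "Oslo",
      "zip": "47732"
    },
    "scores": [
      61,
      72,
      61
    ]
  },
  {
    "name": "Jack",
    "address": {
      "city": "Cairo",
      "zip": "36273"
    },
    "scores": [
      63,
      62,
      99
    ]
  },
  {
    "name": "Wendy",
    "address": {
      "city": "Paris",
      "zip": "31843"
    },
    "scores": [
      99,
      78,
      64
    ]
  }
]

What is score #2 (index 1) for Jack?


Path: records[1].scores[1]
Value: 62

ANSWER: 62


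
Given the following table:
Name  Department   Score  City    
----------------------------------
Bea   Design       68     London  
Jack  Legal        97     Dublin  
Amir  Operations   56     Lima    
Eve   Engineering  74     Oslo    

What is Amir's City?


Row 3: Amir
City = Lima

ANSWER: Lima


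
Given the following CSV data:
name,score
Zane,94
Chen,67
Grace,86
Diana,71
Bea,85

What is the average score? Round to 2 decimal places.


Scores: 94, 67, 86, 71, 85
Sum = 403
Count = 5
Average = 403 / 5 = 80.60

ANSWER: 80.60


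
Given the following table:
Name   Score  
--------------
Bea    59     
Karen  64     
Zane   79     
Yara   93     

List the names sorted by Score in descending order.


Sorting by Score (descending):
  Yara: 93
  Zane: 79
  Karen: 64
  Bea: 59


ANSWER: Yara, Zane, Karen, Bea


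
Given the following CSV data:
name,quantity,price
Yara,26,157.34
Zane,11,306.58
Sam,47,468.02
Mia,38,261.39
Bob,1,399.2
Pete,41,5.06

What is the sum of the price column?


Values in 'price' column:
  Row 1: 157.34
  Row 2: 306.58
  Row 3: 468.02
  Row 4: 261.39
  Row 5: 399.2
  Row 6: 5.06
Sum = 157.34 + 306.58 + 468.02 + 261.39 + 399.2 + 5.06 = 1597.59

ANSWER: 1597.59


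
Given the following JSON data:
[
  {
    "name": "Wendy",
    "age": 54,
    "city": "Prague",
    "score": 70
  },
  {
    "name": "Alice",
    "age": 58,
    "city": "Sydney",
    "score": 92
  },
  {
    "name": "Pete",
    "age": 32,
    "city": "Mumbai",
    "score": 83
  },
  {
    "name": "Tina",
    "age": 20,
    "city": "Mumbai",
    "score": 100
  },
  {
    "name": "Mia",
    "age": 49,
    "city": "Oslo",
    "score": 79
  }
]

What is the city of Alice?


Looking up record where name = Alice
Record index: 1
Field 'city' = Sydney

ANSWER: Sydney


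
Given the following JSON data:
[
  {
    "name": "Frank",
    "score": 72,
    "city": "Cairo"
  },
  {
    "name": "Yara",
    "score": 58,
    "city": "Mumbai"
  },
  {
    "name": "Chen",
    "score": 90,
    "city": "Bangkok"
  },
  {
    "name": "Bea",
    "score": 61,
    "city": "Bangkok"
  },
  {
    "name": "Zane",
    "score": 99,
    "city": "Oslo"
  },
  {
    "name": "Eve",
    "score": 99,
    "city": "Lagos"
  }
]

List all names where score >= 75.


Filtering records where score >= 75:
  Frank (score=72) -> no
  Yara (score=58) -> no
  Chen (score=90) -> YES
  Bea (score=61) -> no
  Zane (score=99) -> YES
  Eve (score=99) -> YES


ANSWER: Chen, Zane, Eve


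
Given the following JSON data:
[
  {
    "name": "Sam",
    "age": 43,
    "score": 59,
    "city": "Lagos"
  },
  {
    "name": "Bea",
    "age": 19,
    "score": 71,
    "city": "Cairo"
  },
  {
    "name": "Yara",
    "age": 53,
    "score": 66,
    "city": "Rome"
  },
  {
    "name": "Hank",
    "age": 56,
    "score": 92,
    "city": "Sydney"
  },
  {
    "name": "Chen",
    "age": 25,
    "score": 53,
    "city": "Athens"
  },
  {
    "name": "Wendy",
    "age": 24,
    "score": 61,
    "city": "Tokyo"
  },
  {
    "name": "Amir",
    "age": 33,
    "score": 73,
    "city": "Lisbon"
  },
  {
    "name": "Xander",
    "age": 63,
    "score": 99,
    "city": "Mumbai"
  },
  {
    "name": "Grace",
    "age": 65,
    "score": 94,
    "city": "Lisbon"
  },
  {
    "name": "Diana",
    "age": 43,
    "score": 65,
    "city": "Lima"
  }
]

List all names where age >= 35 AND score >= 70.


Checking both conditions:
  Sam (age=43, score=59) -> no
  Bea (age=19, score=71) -> no
  Yara (age=53, score=66) -> no
  Hank (age=56, score=92) -> YES
  Chen (age=25, score=53) -> no
  Wendy (age=24, score=61) -> no
  Amir (age=33, score=73) -> no
  Xander (age=63, score=99) -> YES
  Grace (age=65, score=94) -> YES
  Diana (age=43, score=65) -> no


ANSWER: Hank, Xander, Grace


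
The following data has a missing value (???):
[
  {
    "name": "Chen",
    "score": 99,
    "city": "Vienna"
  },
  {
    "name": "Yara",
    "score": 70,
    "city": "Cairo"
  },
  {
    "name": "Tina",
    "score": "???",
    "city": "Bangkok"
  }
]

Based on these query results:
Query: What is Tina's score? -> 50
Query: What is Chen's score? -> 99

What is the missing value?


The missing value is Tina's score
From query: Tina's score = 50

ANSWER: 50


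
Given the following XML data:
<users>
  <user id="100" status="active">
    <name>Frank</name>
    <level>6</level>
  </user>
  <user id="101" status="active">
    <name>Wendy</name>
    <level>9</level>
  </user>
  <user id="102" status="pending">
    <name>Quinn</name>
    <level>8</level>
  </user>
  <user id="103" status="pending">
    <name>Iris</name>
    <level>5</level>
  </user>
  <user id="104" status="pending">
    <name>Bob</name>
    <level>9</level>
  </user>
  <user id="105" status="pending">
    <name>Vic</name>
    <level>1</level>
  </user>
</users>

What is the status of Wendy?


Finding user with name = Wendy
user id="101" status="active"

ANSWER: active


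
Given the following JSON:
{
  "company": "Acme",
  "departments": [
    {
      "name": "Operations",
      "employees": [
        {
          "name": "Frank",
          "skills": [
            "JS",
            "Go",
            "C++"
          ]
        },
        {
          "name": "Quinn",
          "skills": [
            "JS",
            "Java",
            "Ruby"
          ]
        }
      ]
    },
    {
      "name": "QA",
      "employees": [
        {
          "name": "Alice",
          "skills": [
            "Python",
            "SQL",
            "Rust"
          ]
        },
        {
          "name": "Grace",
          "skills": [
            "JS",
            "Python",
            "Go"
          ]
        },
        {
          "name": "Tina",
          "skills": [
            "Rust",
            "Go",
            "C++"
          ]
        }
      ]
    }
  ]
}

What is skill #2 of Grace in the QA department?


Path: departments[1].employees[1].skills[1]
Value: Python

ANSWER: Python


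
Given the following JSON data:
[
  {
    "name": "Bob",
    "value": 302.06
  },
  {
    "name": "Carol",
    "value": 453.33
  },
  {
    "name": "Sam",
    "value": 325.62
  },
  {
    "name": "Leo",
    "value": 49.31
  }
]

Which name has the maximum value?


Comparing values:
  Bob: 302.06
  Carol: 453.33
  Sam: 325.62
  Leo: 49.31
Maximum: Carol (453.33)

ANSWER: Carol


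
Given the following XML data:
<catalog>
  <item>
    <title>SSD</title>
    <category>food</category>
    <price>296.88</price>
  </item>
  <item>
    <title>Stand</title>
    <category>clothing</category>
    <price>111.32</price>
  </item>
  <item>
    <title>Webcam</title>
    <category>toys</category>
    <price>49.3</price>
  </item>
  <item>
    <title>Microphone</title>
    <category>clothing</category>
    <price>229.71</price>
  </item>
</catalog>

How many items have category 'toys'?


Scanning <item> elements for <category>toys</category>:
  Item 3: Webcam -> MATCH
Count: 1

ANSWER: 1


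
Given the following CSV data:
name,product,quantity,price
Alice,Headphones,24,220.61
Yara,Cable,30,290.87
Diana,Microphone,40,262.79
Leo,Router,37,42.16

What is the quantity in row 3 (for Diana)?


Row 3: Diana
Column 'quantity' = 40

ANSWER: 40


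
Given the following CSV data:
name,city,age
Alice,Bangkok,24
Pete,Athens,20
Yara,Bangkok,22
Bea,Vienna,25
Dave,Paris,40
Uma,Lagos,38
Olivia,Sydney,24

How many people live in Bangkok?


Scanning city column for 'Bangkok':
  Row 1: Alice -> MATCH
  Row 3: Yara -> MATCH
Total matches: 2

ANSWER: 2


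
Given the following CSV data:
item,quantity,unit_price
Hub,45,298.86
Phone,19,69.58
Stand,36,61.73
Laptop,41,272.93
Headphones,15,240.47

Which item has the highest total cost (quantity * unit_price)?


Computing row totals:
  Hub: 13448.7
  Phone: 1322.02
  Stand: 2222.28
  Laptop: 11190.13
  Headphones: 3607.05
Maximum: Hub (13448.7)

ANSWER: Hub


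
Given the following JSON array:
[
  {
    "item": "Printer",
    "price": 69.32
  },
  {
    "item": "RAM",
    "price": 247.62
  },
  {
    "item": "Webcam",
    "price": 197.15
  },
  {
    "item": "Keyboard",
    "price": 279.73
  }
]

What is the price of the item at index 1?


Array index 1 -> RAM
price = 247.62

ANSWER: 247.62


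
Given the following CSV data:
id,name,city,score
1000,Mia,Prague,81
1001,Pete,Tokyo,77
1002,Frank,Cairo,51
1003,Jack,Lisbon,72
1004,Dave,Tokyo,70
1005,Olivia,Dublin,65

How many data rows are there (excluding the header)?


Counting rows (excluding header):
Header: id,name,city,score
Data rows: 6

ANSWER: 6


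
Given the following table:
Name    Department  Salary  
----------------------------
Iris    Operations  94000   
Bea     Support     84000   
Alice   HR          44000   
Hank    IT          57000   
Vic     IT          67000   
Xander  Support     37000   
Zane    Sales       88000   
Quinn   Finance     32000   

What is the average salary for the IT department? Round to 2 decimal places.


IT department members:
  Hank: 57000
  Vic: 67000
Sum = 124000
Count = 2
Average = 124000 / 2 = 62000.00

ANSWER: 62000.00


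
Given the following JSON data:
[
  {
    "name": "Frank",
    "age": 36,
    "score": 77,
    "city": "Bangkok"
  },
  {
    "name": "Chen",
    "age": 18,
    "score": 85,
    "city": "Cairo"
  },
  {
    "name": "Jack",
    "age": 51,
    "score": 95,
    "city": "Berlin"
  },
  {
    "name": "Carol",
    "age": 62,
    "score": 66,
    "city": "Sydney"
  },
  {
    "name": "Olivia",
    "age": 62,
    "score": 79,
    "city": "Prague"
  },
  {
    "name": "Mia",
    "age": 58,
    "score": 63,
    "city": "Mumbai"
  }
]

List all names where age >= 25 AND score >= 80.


Checking both conditions:
  Frank (age=36, score=77) -> no
  Chen (age=18, score=85) -> no
  Jack (age=51, score=95) -> YES
  Carol (age=62, score=66) -> no
  Olivia (age=62, score=79) -> no
  Mia (age=58, score=63) -> no


ANSWER: Jack


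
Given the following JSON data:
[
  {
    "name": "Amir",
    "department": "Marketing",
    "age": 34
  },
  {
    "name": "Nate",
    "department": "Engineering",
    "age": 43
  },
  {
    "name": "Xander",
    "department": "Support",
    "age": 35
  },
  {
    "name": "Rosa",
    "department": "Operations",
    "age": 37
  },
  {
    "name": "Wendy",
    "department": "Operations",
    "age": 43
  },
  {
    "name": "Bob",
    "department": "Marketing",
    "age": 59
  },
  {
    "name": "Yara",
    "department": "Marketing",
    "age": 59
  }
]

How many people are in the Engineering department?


Scanning records for department = Engineering
  Record 1: Nate
Count: 1

ANSWER: 1


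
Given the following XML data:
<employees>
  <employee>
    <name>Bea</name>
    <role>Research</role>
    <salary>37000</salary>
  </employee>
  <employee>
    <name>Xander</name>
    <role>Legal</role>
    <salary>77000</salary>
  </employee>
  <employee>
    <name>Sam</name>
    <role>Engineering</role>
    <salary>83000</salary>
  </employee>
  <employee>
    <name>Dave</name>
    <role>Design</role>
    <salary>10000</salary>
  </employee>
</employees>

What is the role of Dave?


Searching for <employee> with <name>Dave</name>
Found at position 4
<role>Design</role>

ANSWER: Design


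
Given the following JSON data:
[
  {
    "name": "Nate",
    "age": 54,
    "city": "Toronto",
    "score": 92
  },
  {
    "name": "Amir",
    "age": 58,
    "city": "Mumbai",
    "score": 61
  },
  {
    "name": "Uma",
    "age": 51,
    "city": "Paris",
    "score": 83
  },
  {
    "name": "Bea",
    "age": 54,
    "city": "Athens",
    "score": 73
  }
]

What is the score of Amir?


Looking up record where name = Amir
Record index: 1
Field 'score' = 61

ANSWER: 61


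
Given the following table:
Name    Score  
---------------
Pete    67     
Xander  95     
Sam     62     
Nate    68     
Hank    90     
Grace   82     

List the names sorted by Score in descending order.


Sorting by Score (descending):
  Xander: 95
  Hank: 90
  Grace: 82
  Nate: 68
  Pete: 67
  Sam: 62


ANSWER: Xander, Hank, Grace, Nate, Pete, Sam


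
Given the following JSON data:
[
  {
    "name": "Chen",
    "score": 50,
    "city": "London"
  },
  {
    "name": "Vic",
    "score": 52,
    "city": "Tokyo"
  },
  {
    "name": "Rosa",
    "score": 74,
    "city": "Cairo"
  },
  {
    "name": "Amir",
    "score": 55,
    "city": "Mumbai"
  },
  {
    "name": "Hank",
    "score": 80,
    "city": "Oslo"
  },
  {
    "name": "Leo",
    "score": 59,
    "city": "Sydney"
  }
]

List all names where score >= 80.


Filtering records where score >= 80:
  Chen (score=50) -> no
  Vic (score=52) -> no
  Rosa (score=74) -> no
  Amir (score=55) -> no
  Hank (score=80) -> YES
  Leo (score=59) -> no


ANSWER: Hank


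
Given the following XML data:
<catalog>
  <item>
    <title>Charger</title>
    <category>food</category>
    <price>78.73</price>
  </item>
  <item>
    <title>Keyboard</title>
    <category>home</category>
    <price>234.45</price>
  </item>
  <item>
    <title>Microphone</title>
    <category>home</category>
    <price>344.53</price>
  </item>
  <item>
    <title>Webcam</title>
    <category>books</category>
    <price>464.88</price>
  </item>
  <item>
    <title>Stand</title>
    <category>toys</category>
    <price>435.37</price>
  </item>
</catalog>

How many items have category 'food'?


Scanning <item> elements for <category>food</category>:
  Item 1: Charger -> MATCH
Count: 1

ANSWER: 1


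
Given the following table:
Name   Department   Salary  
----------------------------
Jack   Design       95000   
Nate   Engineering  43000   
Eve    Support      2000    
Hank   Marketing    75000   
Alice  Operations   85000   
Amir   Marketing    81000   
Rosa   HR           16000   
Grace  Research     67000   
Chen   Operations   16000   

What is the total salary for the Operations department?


Operations department members:
  Alice: 85000
  Chen: 16000
Total = 85000 + 16000 = 101000

ANSWER: 101000


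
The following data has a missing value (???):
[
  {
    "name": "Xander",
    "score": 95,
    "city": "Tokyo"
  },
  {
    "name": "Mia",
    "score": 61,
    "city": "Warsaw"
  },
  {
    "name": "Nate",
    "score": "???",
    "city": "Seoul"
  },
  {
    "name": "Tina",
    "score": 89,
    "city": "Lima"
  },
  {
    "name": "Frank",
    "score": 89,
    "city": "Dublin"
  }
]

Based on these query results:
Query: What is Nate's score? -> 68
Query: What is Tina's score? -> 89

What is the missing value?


The missing value is Nate's score
From query: Nate's score = 68

ANSWER: 68


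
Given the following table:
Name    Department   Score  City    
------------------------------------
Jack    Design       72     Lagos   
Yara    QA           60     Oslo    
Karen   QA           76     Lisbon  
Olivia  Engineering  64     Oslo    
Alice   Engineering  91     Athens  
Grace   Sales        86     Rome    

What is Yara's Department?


Row 2: Yara
Department = QA

ANSWER: QA


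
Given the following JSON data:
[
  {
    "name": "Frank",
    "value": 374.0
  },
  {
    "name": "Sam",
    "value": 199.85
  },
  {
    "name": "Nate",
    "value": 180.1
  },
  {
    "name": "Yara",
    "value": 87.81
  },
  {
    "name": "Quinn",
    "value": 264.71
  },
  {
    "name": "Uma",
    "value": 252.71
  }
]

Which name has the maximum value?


Comparing values:
  Frank: 374.0
  Sam: 199.85
  Nate: 180.1
  Yara: 87.81
  Quinn: 264.71
  Uma: 252.71
Maximum: Frank (374.0)

ANSWER: Frank


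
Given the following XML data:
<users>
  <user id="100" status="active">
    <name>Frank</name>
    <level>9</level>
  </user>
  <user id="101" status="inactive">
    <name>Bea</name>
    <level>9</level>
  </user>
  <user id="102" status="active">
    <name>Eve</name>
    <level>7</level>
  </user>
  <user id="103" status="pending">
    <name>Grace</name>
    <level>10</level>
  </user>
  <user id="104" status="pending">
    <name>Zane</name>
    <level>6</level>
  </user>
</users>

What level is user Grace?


Finding user: Grace
<level>10</level>

ANSWER: 10


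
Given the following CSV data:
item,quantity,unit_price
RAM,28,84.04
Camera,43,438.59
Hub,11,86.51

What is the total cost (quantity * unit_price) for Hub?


Row: Hub
quantity = 11
unit_price = 86.51
total = 11 * 86.51 = 951.61

ANSWER: 951.61


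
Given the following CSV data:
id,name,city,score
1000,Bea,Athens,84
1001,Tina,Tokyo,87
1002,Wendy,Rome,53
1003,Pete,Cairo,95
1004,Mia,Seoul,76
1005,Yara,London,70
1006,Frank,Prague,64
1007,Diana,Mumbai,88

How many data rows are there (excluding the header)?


Counting rows (excluding header):
Header: id,name,city,score
Data rows: 8

ANSWER: 8


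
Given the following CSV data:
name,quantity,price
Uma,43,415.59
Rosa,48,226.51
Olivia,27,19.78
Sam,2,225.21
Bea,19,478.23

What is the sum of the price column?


Values in 'price' column:
  Row 1: 415.59
  Row 2: 226.51
  Row 3: 19.78
  Row 4: 225.21
  Row 5: 478.23
Sum = 415.59 + 226.51 + 19.78 + 225.21 + 478.23 = 1365.32

ANSWER: 1365.32


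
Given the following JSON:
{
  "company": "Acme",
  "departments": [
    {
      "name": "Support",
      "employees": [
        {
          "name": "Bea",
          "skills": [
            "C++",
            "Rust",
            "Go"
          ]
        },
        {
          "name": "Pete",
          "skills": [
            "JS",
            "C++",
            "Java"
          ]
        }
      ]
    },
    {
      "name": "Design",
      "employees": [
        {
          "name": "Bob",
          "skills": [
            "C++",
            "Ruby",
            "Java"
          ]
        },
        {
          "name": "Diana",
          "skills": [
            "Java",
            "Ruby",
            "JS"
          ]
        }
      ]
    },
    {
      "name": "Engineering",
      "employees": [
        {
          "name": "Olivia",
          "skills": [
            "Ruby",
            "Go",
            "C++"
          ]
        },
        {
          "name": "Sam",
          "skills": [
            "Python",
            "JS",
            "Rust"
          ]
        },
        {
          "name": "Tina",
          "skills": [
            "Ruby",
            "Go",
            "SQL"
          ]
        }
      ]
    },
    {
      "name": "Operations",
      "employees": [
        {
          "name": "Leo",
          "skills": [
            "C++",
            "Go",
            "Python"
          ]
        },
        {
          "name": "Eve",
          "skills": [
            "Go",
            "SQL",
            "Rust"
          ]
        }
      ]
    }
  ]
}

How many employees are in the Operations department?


Path: departments[3].employees
Count: 2

ANSWER: 2


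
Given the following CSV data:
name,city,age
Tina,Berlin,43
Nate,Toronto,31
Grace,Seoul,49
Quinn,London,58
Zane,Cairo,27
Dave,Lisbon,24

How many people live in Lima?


Scanning city column for 'Lima':
Total matches: 0

ANSWER: 0


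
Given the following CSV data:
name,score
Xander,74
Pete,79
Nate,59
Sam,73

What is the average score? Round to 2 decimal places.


Scores: 74, 79, 59, 73
Sum = 285
Count = 4
Average = 285 / 4 = 71.25

ANSWER: 71.25


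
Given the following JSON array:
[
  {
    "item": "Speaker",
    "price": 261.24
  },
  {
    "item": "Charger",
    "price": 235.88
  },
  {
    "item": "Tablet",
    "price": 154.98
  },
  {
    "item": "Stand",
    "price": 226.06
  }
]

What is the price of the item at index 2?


Array index 2 -> Tablet
price = 154.98

ANSWER: 154.98


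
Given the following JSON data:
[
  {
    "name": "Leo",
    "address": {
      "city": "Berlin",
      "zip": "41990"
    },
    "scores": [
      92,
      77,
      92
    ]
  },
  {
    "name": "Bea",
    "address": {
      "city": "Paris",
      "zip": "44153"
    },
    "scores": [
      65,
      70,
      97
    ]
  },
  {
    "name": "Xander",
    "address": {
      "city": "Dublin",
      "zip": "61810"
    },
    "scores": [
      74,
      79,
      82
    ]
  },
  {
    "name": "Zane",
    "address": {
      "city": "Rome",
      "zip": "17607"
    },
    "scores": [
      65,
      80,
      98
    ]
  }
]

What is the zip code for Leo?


Path: records[0].address.zip
Value: 41990

ANSWER: 41990


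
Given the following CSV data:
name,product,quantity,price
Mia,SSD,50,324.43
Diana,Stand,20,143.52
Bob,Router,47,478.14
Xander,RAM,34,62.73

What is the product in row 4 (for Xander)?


Row 4: Xander
Column 'product' = RAM

ANSWER: RAM


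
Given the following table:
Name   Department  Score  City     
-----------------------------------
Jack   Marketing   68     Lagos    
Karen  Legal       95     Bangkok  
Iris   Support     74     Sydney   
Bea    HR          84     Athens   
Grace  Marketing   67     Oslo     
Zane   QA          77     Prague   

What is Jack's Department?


Row 1: Jack
Department = Marketing

ANSWER: Marketing


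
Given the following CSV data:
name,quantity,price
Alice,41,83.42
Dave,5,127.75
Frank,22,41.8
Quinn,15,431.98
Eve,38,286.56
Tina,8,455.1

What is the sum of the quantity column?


Values in 'quantity' column:
  Row 1: 41
  Row 2: 5
  Row 3: 22
  Row 4: 15
  Row 5: 38
  Row 6: 8
Sum = 41 + 5 + 22 + 15 + 38 + 8 = 129

ANSWER: 129


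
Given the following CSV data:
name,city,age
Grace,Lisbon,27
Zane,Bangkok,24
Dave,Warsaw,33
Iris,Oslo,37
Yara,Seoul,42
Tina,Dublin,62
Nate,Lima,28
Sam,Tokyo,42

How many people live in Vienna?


Scanning city column for 'Vienna':
Total matches: 0

ANSWER: 0


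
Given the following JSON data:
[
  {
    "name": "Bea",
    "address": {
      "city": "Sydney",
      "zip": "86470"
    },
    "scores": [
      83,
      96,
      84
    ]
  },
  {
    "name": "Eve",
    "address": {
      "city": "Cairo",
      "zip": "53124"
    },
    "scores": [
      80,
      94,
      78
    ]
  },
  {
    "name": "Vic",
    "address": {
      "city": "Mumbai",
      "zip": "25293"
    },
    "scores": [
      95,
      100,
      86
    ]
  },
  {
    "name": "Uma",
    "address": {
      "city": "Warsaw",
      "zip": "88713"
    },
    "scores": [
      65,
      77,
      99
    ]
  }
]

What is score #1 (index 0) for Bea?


Path: records[0].scores[0]
Value: 83

ANSWER: 83


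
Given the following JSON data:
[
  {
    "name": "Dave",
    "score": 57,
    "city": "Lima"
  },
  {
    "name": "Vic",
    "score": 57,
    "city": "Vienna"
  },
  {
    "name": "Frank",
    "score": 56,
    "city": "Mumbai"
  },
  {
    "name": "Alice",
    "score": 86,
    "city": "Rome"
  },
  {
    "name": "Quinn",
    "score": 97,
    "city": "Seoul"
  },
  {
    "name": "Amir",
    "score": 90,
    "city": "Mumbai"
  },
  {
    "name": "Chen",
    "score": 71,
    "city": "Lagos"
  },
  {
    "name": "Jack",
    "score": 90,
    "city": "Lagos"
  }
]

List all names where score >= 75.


Filtering records where score >= 75:
  Dave (score=57) -> no
  Vic (score=57) -> no
  Frank (score=56) -> no
  Alice (score=86) -> YES
  Quinn (score=97) -> YES
  Amir (score=90) -> YES
  Chen (score=71) -> no
  Jack (score=90) -> YES


ANSWER: Alice, Quinn, Amir, Jack


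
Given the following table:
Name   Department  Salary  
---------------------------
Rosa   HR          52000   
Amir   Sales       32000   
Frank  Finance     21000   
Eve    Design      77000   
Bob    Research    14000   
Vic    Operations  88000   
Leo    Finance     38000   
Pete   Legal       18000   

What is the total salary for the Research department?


Research department members:
  Bob: 14000
Total = 14000 = 14000

ANSWER: 14000


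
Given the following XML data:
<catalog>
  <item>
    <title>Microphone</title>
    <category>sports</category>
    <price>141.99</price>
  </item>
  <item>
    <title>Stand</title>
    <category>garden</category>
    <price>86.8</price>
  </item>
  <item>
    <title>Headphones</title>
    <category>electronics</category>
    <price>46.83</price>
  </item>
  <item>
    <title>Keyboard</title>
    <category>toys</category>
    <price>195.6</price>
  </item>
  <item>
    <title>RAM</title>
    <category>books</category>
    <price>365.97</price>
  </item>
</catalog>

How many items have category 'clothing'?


Scanning <item> elements for <category>clothing</category>:
Count: 0

ANSWER: 0


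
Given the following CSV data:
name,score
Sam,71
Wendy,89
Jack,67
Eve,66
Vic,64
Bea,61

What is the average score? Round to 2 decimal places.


Scores: 71, 89, 67, 66, 64, 61
Sum = 418
Count = 6
Average = 418 / 6 = 69.67

ANSWER: 69.67


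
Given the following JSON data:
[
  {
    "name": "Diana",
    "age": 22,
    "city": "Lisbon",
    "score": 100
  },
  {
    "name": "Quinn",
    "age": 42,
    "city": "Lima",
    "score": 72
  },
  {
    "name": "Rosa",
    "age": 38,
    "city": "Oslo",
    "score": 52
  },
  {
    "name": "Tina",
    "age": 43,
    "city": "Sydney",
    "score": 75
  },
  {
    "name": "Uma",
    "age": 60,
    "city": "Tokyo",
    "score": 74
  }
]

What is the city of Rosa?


Looking up record where name = Rosa
Record index: 2
Field 'city' = Oslo

ANSWER: Oslo


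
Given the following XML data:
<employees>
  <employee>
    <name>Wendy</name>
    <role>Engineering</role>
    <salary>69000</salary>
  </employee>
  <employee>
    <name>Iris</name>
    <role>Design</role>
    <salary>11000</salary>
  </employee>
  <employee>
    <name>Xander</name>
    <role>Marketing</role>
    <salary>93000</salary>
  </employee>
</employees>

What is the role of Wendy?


Searching for <employee> with <name>Wendy</name>
Found at position 1
<role>Engineering</role>

ANSWER: Engineering


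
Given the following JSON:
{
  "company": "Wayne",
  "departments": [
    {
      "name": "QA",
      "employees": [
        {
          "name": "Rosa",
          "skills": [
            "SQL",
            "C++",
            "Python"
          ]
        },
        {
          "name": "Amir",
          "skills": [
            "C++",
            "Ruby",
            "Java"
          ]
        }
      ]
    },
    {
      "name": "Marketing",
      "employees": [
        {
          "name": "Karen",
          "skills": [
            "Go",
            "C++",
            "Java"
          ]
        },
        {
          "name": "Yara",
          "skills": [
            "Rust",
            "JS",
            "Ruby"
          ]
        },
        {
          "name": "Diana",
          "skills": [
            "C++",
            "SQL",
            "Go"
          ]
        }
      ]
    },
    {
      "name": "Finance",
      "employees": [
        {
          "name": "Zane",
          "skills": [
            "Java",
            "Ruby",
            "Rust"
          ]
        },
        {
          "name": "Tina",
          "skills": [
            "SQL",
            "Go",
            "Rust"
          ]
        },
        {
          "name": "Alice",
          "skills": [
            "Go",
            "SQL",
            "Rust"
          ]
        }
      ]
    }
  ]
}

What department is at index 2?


Path: departments[2].name
Value: Finance

ANSWER: Finance


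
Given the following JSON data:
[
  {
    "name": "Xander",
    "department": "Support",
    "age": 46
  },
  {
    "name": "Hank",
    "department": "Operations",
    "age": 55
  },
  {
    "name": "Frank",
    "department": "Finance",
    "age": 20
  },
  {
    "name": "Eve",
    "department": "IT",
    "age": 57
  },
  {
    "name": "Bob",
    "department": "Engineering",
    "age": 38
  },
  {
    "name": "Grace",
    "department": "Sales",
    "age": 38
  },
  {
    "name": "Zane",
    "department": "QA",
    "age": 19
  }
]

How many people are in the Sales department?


Scanning records for department = Sales
  Record 5: Grace
Count: 1

ANSWER: 1


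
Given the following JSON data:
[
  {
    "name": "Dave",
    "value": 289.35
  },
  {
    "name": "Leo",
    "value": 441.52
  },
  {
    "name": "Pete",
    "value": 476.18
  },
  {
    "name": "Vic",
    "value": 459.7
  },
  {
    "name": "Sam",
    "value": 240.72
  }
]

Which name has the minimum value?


Comparing values:
  Dave: 289.35
  Leo: 441.52
  Pete: 476.18
  Vic: 459.7
  Sam: 240.72
Minimum: Sam (240.72)

ANSWER: Sam


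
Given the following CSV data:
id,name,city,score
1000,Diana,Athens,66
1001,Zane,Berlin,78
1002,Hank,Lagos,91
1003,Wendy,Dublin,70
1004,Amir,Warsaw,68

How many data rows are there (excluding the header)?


Counting rows (excluding header):
Header: id,name,city,score
Data rows: 5

ANSWER: 5


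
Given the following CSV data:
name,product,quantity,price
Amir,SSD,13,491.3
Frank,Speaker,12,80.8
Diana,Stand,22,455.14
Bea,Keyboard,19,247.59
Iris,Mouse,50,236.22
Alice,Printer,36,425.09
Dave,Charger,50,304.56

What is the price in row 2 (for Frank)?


Row 2: Frank
Column 'price' = 80.8

ANSWER: 80.8


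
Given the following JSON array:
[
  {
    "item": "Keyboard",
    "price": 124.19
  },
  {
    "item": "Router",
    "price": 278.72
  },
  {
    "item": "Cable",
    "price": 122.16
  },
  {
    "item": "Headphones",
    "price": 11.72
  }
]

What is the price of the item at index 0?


Array index 0 -> Keyboard
price = 124.19

ANSWER: 124.19


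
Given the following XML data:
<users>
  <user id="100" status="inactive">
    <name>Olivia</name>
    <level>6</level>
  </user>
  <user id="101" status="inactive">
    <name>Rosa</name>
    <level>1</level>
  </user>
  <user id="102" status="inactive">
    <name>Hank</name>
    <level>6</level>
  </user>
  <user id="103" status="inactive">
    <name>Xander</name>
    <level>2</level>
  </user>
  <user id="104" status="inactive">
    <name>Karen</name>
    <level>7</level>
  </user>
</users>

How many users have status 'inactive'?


Counting users with status='inactive':
  Olivia (id=100) -> MATCH
  Rosa (id=101) -> MATCH
  Hank (id=102) -> MATCH
  Xander (id=103) -> MATCH
  Karen (id=104) -> MATCH
Count: 5

ANSWER: 5


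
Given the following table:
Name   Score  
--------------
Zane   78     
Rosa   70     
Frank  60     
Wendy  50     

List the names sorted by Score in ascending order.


Sorting by Score (ascending):
  Wendy: 50
  Frank: 60
  Rosa: 70
  Zane: 78


ANSWER: Wendy, Frank, Rosa, Zane


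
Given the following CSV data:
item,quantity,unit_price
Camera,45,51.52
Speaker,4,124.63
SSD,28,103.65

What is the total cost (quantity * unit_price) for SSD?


Row: SSD
quantity = 28
unit_price = 103.65
total = 28 * 103.65 = 2902.2

ANSWER: 2902.2


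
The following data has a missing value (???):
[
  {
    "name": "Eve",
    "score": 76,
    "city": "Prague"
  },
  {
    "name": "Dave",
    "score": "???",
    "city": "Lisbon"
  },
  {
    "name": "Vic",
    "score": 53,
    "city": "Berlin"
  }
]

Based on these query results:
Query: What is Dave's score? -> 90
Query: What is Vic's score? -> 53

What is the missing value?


The missing value is Dave's score
From query: Dave's score = 90

ANSWER: 90


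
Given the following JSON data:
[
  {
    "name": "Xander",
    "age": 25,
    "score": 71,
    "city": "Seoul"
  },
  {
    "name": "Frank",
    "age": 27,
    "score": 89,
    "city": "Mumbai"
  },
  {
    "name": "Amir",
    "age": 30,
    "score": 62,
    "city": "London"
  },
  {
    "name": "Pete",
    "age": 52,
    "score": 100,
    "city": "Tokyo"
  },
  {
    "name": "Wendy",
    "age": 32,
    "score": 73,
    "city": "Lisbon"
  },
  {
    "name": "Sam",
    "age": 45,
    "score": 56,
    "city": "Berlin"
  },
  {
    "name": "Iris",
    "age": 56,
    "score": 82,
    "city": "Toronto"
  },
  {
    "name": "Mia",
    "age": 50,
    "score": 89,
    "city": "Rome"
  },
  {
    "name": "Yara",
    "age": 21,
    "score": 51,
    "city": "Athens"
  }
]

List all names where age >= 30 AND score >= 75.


Checking both conditions:
  Xander (age=25, score=71) -> no
  Frank (age=27, score=89) -> no
  Amir (age=30, score=62) -> no
  Pete (age=52, score=100) -> YES
  Wendy (age=32, score=73) -> no
  Sam (age=45, score=56) -> no
  Iris (age=56, score=82) -> YES
  Mia (age=50, score=89) -> YES
  Yara (age=21, score=51) -> no


ANSWER: Pete, Iris, Mia


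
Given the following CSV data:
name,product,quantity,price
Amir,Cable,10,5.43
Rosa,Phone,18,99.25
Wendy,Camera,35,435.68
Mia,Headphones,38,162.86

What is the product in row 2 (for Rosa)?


Row 2: Rosa
Column 'product' = Phone

ANSWER: Phone


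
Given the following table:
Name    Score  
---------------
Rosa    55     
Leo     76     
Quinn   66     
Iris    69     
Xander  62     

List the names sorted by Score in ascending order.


Sorting by Score (ascending):
  Rosa: 55
  Xander: 62
  Quinn: 66
  Iris: 69
  Leo: 76


ANSWER: Rosa, Xander, Quinn, Iris, Leo


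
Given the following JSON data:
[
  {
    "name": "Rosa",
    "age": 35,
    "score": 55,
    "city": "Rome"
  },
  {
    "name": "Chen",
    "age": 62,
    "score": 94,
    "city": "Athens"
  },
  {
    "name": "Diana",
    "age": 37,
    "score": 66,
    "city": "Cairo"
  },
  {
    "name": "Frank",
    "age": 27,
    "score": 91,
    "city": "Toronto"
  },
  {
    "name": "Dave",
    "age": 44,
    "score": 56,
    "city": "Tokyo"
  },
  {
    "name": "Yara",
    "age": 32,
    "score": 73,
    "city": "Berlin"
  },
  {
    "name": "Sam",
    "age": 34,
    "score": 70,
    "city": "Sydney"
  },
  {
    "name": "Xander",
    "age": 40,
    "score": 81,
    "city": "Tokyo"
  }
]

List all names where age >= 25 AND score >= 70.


Checking both conditions:
  Rosa (age=35, score=55) -> no
  Chen (age=62, score=94) -> YES
  Diana (age=37, score=66) -> no
  Frank (age=27, score=91) -> YES
  Dave (age=44, score=56) -> no
  Yara (age=32, score=73) -> YES
  Sam (age=34, score=70) -> YES
  Xander (age=40, score=81) -> YES


ANSWER: Chen, Frank, Yara, Sam, Xander


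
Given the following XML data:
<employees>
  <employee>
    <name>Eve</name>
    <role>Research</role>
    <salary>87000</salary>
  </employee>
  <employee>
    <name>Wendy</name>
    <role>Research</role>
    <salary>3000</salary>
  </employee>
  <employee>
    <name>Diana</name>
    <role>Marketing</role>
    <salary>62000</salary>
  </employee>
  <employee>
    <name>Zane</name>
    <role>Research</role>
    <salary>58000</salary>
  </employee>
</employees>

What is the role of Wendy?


Searching for <employee> with <name>Wendy</name>
Found at position 2
<role>Research</role>

ANSWER: Research


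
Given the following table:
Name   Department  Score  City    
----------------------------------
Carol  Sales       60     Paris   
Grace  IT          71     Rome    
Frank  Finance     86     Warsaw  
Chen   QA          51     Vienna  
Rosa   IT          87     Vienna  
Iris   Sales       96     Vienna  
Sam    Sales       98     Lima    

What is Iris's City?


Row 6: Iris
City = Vienna

ANSWER: Vienna


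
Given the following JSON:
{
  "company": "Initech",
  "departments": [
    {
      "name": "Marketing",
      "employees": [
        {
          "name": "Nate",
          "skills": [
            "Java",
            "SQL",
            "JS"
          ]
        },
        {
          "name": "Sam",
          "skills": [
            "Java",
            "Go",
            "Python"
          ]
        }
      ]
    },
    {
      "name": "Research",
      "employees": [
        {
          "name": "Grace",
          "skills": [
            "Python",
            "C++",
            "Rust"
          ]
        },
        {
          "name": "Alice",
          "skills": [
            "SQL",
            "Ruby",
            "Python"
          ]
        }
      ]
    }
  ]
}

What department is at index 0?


Path: departments[0].name
Value: Marketing

ANSWER: Marketing


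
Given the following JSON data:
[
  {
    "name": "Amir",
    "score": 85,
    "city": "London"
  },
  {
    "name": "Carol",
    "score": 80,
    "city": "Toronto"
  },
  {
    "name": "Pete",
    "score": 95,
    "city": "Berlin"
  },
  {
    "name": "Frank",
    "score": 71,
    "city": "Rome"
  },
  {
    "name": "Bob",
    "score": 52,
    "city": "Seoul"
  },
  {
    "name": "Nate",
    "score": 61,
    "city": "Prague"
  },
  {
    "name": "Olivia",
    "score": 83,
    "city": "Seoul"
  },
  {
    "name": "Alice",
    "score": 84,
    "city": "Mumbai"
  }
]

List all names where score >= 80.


Filtering records where score >= 80:
  Amir (score=85) -> YES
  Carol (score=80) -> YES
  Pete (score=95) -> YES
  Frank (score=71) -> no
  Bob (score=52) -> no
  Nate (score=61) -> no
  Olivia (score=83) -> YES
  Alice (score=84) -> YES


ANSWER: Amir, Carol, Pete, Olivia, Alice


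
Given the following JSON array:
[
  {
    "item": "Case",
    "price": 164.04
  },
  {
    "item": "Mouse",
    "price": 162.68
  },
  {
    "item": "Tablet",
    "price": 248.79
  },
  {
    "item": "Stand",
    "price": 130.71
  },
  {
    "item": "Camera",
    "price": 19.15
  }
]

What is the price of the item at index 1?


Array index 1 -> Mouse
price = 162.68

ANSWER: 162.68


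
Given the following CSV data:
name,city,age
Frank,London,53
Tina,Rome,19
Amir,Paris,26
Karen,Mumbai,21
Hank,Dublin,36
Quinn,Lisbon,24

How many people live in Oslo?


Scanning city column for 'Oslo':
Total matches: 0

ANSWER: 0


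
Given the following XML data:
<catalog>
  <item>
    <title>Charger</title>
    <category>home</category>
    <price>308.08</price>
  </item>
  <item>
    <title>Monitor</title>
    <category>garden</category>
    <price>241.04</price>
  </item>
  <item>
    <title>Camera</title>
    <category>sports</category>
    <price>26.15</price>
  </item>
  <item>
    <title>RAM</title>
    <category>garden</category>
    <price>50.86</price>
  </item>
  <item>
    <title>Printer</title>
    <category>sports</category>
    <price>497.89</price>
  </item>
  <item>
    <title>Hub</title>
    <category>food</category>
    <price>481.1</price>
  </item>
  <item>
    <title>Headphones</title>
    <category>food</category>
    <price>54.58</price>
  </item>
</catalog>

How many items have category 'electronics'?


Scanning <item> elements for <category>electronics</category>:
Count: 0

ANSWER: 0


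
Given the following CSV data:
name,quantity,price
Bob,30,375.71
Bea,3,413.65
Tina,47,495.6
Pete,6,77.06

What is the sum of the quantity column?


Values in 'quantity' column:
  Row 1: 30
  Row 2: 3
  Row 3: 47
  Row 4: 6
Sum = 30 + 3 + 47 + 6 = 86

ANSWER: 86


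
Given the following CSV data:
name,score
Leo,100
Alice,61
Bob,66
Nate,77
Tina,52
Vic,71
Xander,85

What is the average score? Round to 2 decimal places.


Scores: 100, 61, 66, 77, 52, 71, 85
Sum = 512
Count = 7
Average = 512 / 7 = 73.14

ANSWER: 73.14
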